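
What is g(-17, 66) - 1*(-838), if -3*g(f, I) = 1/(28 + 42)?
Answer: 175979/210 ≈ 838.00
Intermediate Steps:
g(f, I) = -1/210 (g(f, I) = -1/(3*(28 + 42)) = -1/3/70 = -1/3*1/70 = -1/210)
g(-17, 66) - 1*(-838) = -1/210 - 1*(-838) = -1/210 + 838 = 175979/210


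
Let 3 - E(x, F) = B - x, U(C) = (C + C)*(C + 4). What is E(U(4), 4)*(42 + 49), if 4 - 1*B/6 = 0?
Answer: 3913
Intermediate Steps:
B = 24 (B = 24 - 6*0 = 24 + 0 = 24)
U(C) = 2*C*(4 + C) (U(C) = (2*C)*(4 + C) = 2*C*(4 + C))
E(x, F) = -21 + x (E(x, F) = 3 - (24 - x) = 3 + (-24 + x) = -21 + x)
E(U(4), 4)*(42 + 49) = (-21 + 2*4*(4 + 4))*(42 + 49) = (-21 + 2*4*8)*91 = (-21 + 64)*91 = 43*91 = 3913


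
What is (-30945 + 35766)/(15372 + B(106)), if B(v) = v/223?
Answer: 1075083/3428062 ≈ 0.31361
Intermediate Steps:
B(v) = v/223 (B(v) = v*(1/223) = v/223)
(-30945 + 35766)/(15372 + B(106)) = (-30945 + 35766)/(15372 + (1/223)*106) = 4821/(15372 + 106/223) = 4821/(3428062/223) = 4821*(223/3428062) = 1075083/3428062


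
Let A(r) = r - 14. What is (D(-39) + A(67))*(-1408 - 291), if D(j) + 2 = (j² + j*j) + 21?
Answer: -5290686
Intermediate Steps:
A(r) = -14 + r
D(j) = 19 + 2*j² (D(j) = -2 + ((j² + j*j) + 21) = -2 + ((j² + j²) + 21) = -2 + (2*j² + 21) = -2 + (21 + 2*j²) = 19 + 2*j²)
(D(-39) + A(67))*(-1408 - 291) = ((19 + 2*(-39)²) + (-14 + 67))*(-1408 - 291) = ((19 + 2*1521) + 53)*(-1699) = ((19 + 3042) + 53)*(-1699) = (3061 + 53)*(-1699) = 3114*(-1699) = -5290686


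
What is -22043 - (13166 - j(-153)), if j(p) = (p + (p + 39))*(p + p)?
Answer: 46493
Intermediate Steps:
j(p) = 2*p*(39 + 2*p) (j(p) = (p + (39 + p))*(2*p) = (39 + 2*p)*(2*p) = 2*p*(39 + 2*p))
-22043 - (13166 - j(-153)) = -22043 - (13166 - 2*(-153)*(39 + 2*(-153))) = -22043 - (13166 - 2*(-153)*(39 - 306)) = -22043 - (13166 - 2*(-153)*(-267)) = -22043 - (13166 - 1*81702) = -22043 - (13166 - 81702) = -22043 - 1*(-68536) = -22043 + 68536 = 46493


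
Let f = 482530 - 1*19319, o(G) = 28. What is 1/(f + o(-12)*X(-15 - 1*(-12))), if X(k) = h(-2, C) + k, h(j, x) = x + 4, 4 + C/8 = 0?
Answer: 1/462343 ≈ 2.1629e-6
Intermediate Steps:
C = -32 (C = -32 + 8*0 = -32 + 0 = -32)
f = 463211 (f = 482530 - 19319 = 463211)
h(j, x) = 4 + x
X(k) = -28 + k (X(k) = (4 - 32) + k = -28 + k)
1/(f + o(-12)*X(-15 - 1*(-12))) = 1/(463211 + 28*(-28 + (-15 - 1*(-12)))) = 1/(463211 + 28*(-28 + (-15 + 12))) = 1/(463211 + 28*(-28 - 3)) = 1/(463211 + 28*(-31)) = 1/(463211 - 868) = 1/462343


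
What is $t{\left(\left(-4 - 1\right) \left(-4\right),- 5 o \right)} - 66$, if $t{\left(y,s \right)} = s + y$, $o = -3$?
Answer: $-31$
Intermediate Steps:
$t{\left(\left(-4 - 1\right) \left(-4\right),- 5 o \right)} - 66 = \left(\left(-5\right) \left(-3\right) + \left(-4 - 1\right) \left(-4\right)\right) - 66 = \left(15 - -20\right) - 66 = \left(15 + 20\right) - 66 = 35 - 66 = -31$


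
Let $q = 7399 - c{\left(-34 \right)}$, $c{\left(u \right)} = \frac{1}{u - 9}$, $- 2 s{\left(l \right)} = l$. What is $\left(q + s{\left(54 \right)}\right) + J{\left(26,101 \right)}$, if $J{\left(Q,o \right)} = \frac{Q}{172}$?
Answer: $\frac{634007}{86} \approx 7372.2$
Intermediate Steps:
$s{\left(l \right)} = - \frac{l}{2}$
$c{\left(u \right)} = \frac{1}{-9 + u}$
$J{\left(Q,o \right)} = \frac{Q}{172}$ ($J{\left(Q,o \right)} = Q \frac{1}{172} = \frac{Q}{172}$)
$q = \frac{318158}{43}$ ($q = 7399 - \frac{1}{-9 - 34} = 7399 - \frac{1}{-43} = 7399 - - \frac{1}{43} = 7399 + \frac{1}{43} = \frac{318158}{43} \approx 7399.0$)
$\left(q + s{\left(54 \right)}\right) + J{\left(26,101 \right)} = \left(\frac{318158}{43} - 27\right) + \frac{1}{172} \cdot 26 = \left(\frac{318158}{43} - 27\right) + \frac{13}{86} = \frac{316997}{43} + \frac{13}{86} = \frac{634007}{86}$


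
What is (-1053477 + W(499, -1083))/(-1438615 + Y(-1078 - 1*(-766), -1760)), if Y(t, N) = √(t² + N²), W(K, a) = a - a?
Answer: 505182604785/689869974427 + 2809272*√49921/689869974427 ≈ 0.73320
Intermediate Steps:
W(K, a) = 0
Y(t, N) = √(N² + t²)
(-1053477 + W(499, -1083))/(-1438615 + Y(-1078 - 1*(-766), -1760)) = (-1053477 + 0)/(-1438615 + √((-1760)² + (-1078 - 1*(-766))²)) = -1053477/(-1438615 + √(3097600 + (-1078 + 766)²)) = -1053477/(-1438615 + √(3097600 + (-312)²)) = -1053477/(-1438615 + √(3097600 + 97344)) = -1053477/(-1438615 + √3194944) = -1053477/(-1438615 + 8*√49921)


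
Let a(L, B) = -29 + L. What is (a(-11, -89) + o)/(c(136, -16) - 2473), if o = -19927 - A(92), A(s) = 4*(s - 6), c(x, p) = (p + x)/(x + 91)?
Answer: 4610597/561251 ≈ 8.2149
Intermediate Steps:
c(x, p) = (p + x)/(91 + x)
A(s) = -24 + 4*s (A(s) = 4*(-6 + s) = -24 + 4*s)
o = -20271 (o = -19927 - (-24 + 4*92) = -19927 - (-24 + 368) = -19927 - 1*344 = -19927 - 344 = -20271)
(a(-11, -89) + o)/(c(136, -16) - 2473) = ((-29 - 11) - 20271)/((-16 + 136)/(91 + 136) - 2473) = (-40 - 20271)/(120/227 - 2473) = -20311/((1/227)*120 - 2473) = -20311/(120/227 - 2473) = -20311/(-561251/227) = -20311*(-227/561251) = 4610597/561251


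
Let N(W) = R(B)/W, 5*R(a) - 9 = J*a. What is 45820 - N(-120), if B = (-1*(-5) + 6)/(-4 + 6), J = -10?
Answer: 13745977/300 ≈ 45820.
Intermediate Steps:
B = 11/2 (B = (5 + 6)/2 = 11*(½) = 11/2 ≈ 5.5000)
R(a) = 9/5 - 2*a (R(a) = 9/5 + (-10*a)/5 = 9/5 - 2*a)
N(W) = -46/(5*W) (N(W) = (9/5 - 2*11/2)/W = (9/5 - 11)/W = -46/(5*W))
45820 - N(-120) = 45820 - (-46)/(5*(-120)) = 45820 - (-46)*(-1)/(5*120) = 45820 - 1*23/300 = 45820 - 23/300 = 13745977/300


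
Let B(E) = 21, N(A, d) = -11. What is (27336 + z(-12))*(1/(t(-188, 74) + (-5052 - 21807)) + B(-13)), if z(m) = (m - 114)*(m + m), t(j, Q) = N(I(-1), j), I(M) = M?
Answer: 1713120684/2687 ≈ 6.3756e+5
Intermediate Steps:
t(j, Q) = -11
z(m) = 2*m*(-114 + m) (z(m) = (-114 + m)*(2*m) = 2*m*(-114 + m))
(27336 + z(-12))*(1/(t(-188, 74) + (-5052 - 21807)) + B(-13)) = (27336 + 2*(-12)*(-114 - 12))*(1/(-11 + (-5052 - 21807)) + 21) = (27336 + 2*(-12)*(-126))*(1/(-11 - 26859) + 21) = (27336 + 3024)*(1/(-26870) + 21) = 30360*(-1/26870 + 21) = 30360*(564269/26870) = 1713120684/2687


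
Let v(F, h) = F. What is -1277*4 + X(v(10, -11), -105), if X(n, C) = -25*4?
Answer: -5208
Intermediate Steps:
X(n, C) = -100
-1277*4 + X(v(10, -11), -105) = -1277*4 - 100 = -5108 - 100 = -5208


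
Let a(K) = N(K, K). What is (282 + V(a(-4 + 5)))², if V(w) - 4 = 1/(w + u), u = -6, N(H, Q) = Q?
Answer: 2042041/25 ≈ 81682.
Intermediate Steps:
a(K) = K
V(w) = 4 + 1/(-6 + w) (V(w) = 4 + 1/(w - 6) = 4 + 1/(-6 + w))
(282 + V(a(-4 + 5)))² = (282 + (-23 + 4*(-4 + 5))/(-6 + (-4 + 5)))² = (282 + (-23 + 4*1)/(-6 + 1))² = (282 + (-23 + 4)/(-5))² = (282 - ⅕*(-19))² = (282 + 19/5)² = (1429/5)² = 2042041/25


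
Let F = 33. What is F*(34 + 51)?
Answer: 2805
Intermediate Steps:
F*(34 + 51) = 33*(34 + 51) = 33*85 = 2805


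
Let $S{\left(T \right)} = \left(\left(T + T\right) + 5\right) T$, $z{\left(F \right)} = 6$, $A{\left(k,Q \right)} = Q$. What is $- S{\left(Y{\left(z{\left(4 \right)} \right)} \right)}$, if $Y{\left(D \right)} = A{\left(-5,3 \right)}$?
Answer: $-33$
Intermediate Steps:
$Y{\left(D \right)} = 3$
$S{\left(T \right)} = T \left(5 + 2 T\right)$ ($S{\left(T \right)} = \left(2 T + 5\right) T = \left(5 + 2 T\right) T = T \left(5 + 2 T\right)$)
$- S{\left(Y{\left(z{\left(4 \right)} \right)} \right)} = - 3 \left(5 + 2 \cdot 3\right) = - 3 \left(5 + 6\right) = - 3 \cdot 11 = \left(-1\right) 33 = -33$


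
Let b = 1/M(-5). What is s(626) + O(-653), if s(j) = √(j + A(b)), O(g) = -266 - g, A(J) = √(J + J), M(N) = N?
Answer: 387 + √(15650 + 5*I*√10)/5 ≈ 412.02 + 0.012639*I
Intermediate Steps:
b = -⅕ (b = 1/(-5) = -⅕ ≈ -0.20000)
A(J) = √2*√J (A(J) = √(2*J) = √2*√J)
s(j) = √(j + I*√10/5) (s(j) = √(j + √2*√(-⅕)) = √(j + √2*(I*√5/5)) = √(j + I*√10/5))
s(626) + O(-653) = √(25*626 + 5*I*√10)/5 + (-266 - 1*(-653)) = √(15650 + 5*I*√10)/5 + (-266 + 653) = √(15650 + 5*I*√10)/5 + 387 = 387 + √(15650 + 5*I*√10)/5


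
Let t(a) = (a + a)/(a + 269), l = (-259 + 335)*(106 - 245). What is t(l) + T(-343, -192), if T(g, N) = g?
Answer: -3510057/10295 ≈ -340.95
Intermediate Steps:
l = -10564 (l = 76*(-139) = -10564)
t(a) = 2*a/(269 + a) (t(a) = (2*a)/(269 + a) = 2*a/(269 + a))
t(l) + T(-343, -192) = 2*(-10564)/(269 - 10564) - 343 = 2*(-10564)/(-10295) - 343 = 2*(-10564)*(-1/10295) - 343 = 21128/10295 - 343 = -3510057/10295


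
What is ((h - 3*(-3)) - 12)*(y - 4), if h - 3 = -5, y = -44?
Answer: 240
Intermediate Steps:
h = -2 (h = 3 - 5 = -2)
((h - 3*(-3)) - 12)*(y - 4) = ((-2 - 3*(-3)) - 12)*(-44 - 4) = ((-2 + 9) - 12)*(-48) = (7 - 12)*(-48) = -5*(-48) = 240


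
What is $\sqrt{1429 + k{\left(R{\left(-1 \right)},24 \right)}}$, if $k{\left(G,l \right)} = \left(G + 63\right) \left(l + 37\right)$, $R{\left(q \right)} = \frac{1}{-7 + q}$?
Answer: $\frac{\sqrt{84230}}{4} \approx 72.556$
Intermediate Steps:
$k{\left(G,l \right)} = \left(37 + l\right) \left(63 + G\right)$ ($k{\left(G,l \right)} = \left(63 + G\right) \left(37 + l\right) = \left(37 + l\right) \left(63 + G\right)$)
$\sqrt{1429 + k{\left(R{\left(-1 \right)},24 \right)}} = \sqrt{1429 + \left(2331 + \frac{37}{-7 - 1} + 63 \cdot 24 + \frac{1}{-7 - 1} \cdot 24\right)} = \sqrt{1429 + \left(2331 + \frac{37}{-8} + 1512 + \frac{1}{-8} \cdot 24\right)} = \sqrt{1429 + \left(2331 + 37 \left(- \frac{1}{8}\right) + 1512 - 3\right)} = \sqrt{1429 + \left(2331 - \frac{37}{8} + 1512 - 3\right)} = \sqrt{1429 + \frac{30683}{8}} = \sqrt{\frac{42115}{8}} = \frac{\sqrt{84230}}{4}$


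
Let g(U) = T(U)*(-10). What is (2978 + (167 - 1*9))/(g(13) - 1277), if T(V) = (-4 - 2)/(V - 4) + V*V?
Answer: -9408/8881 ≈ -1.0593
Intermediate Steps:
T(V) = V² - 6/(-4 + V) (T(V) = -6/(-4 + V) + V² = V² - 6/(-4 + V))
g(U) = -10*(-6 + U³ - 4*U²)/(-4 + U) (g(U) = ((-6 + U³ - 4*U²)/(-4 + U))*(-10) = -10*(-6 + U³ - 4*U²)/(-4 + U))
(2978 + (167 - 1*9))/(g(13) - 1277) = (2978 + (167 - 1*9))/(10*(6 - 1*13³ + 4*13²)/(-4 + 13) - 1277) = (2978 + (167 - 9))/(10*(6 - 1*2197 + 4*169)/9 - 1277) = (2978 + 158)/(10*(⅑)*(6 - 2197 + 676) - 1277) = 3136/(10*(⅑)*(-1515) - 1277) = 3136/(-5050/3 - 1277) = 3136/(-8881/3) = 3136*(-3/8881) = -9408/8881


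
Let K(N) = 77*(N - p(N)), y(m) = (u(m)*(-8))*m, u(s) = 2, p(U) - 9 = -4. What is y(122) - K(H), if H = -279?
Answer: 19916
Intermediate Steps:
p(U) = 5 (p(U) = 9 - 4 = 5)
y(m) = -16*m (y(m) = (2*(-8))*m = -16*m)
K(N) = -385 + 77*N (K(N) = 77*(N - 1*5) = 77*(N - 5) = 77*(-5 + N) = -385 + 77*N)
y(122) - K(H) = -16*122 - (-385 + 77*(-279)) = -1952 - (-385 - 21483) = -1952 - 1*(-21868) = -1952 + 21868 = 19916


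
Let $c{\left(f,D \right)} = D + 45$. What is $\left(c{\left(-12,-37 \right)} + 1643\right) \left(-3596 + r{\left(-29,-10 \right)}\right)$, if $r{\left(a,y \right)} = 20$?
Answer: $-5903976$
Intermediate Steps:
$c{\left(f,D \right)} = 45 + D$
$\left(c{\left(-12,-37 \right)} + 1643\right) \left(-3596 + r{\left(-29,-10 \right)}\right) = \left(\left(45 - 37\right) + 1643\right) \left(-3596 + 20\right) = \left(8 + 1643\right) \left(-3576\right) = 1651 \left(-3576\right) = -5903976$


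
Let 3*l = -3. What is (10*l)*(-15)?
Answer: 150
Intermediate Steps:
l = -1 (l = (⅓)*(-3) = -1)
(10*l)*(-15) = (10*(-1))*(-15) = -10*(-15) = 150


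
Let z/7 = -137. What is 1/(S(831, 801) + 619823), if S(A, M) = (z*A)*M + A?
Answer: -1/637719475 ≈ -1.5681e-9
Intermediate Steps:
z = -959 (z = 7*(-137) = -959)
S(A, M) = A - 959*A*M (S(A, M) = (-959*A)*M + A = -959*A*M + A = A - 959*A*M)
1/(S(831, 801) + 619823) = 1/(831*(1 - 959*801) + 619823) = 1/(831*(1 - 768159) + 619823) = 1/(831*(-768158) + 619823) = 1/(-638339298 + 619823) = 1/(-637719475) = -1/637719475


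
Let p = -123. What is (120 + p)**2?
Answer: 9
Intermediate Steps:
(120 + p)**2 = (120 - 123)**2 = (-3)**2 = 9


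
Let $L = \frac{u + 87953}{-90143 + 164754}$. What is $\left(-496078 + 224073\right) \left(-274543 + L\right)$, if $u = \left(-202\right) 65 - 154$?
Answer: $\frac{5571710463553520}{74611} \approx 7.4677 \cdot 10^{10}$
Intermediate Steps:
$u = -13284$ ($u = -13130 - 154 = -13284$)
$L = \frac{74669}{74611}$ ($L = \frac{-13284 + 87953}{-90143 + 164754} = \frac{74669}{74611} \approx 1.0008$)
$\left(-496078 + 224073\right) \left(-274543 + L\right) = \left(-496078 + 224073\right) \left(-274543 + \frac{74669}{74611}\right) = \left(-272005\right) \left(- \frac{20483853104}{74611}\right) = \frac{5571710463553520}{74611}$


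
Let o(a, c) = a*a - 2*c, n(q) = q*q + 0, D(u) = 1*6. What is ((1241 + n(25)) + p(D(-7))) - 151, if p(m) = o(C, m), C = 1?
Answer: 1704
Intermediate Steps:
D(u) = 6
n(q) = q**2 (n(q) = q**2 + 0 = q**2)
o(a, c) = a**2 - 2*c
p(m) = 1 - 2*m (p(m) = 1**2 - 2*m = 1 - 2*m)
((1241 + n(25)) + p(D(-7))) - 151 = ((1241 + 25**2) + (1 - 2*6)) - 151 = ((1241 + 625) + (1 - 12)) - 151 = (1866 - 11) - 151 = 1855 - 151 = 1704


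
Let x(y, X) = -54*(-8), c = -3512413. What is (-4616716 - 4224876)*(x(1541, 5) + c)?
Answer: 31051503113752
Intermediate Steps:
x(y, X) = 432
(-4616716 - 4224876)*(x(1541, 5) + c) = (-4616716 - 4224876)*(432 - 3512413) = -8841592*(-3511981) = 31051503113752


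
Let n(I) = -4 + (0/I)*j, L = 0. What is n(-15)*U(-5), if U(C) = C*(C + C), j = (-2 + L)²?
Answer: -200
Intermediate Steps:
j = 4 (j = (-2 + 0)² = (-2)² = 4)
U(C) = 2*C² (U(C) = C*(2*C) = 2*C²)
n(I) = -4 (n(I) = -4 + (0/I)*4 = -4 + 0*4 = -4 + 0 = -4)
n(-15)*U(-5) = -8*(-5)² = -8*25 = -4*50 = -200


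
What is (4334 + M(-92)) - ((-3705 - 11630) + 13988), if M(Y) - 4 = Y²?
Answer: 14149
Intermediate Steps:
M(Y) = 4 + Y²
(4334 + M(-92)) - ((-3705 - 11630) + 13988) = (4334 + (4 + (-92)²)) - ((-3705 - 11630) + 13988) = (4334 + (4 + 8464)) - (-15335 + 13988) = (4334 + 8468) - 1*(-1347) = 12802 + 1347 = 14149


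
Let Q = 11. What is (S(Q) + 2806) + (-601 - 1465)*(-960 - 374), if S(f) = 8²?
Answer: 2758914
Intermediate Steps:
S(f) = 64
(S(Q) + 2806) + (-601 - 1465)*(-960 - 374) = (64 + 2806) + (-601 - 1465)*(-960 - 374) = 2870 - 2066*(-1334) = 2870 + 2756044 = 2758914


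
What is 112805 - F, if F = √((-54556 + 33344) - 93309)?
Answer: 112805 - I*√114521 ≈ 1.1281e+5 - 338.41*I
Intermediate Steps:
F = I*√114521 (F = √(-21212 - 93309) = √(-114521) = I*√114521 ≈ 338.41*I)
112805 - F = 112805 - I*√114521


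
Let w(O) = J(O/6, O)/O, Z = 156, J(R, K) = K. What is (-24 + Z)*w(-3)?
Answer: 132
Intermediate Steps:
w(O) = 1 (w(O) = O/O = 1)
(-24 + Z)*w(-3) = (-24 + 156)*1 = 132*1 = 132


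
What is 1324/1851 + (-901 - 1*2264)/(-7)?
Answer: 5867683/12957 ≈ 452.86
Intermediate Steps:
1324/1851 + (-901 - 1*2264)/(-7) = 1324*(1/1851) + (-901 - 2264)*(-⅐) = 1324/1851 - 3165*(-⅐) = 1324/1851 + 3165/7 = 5867683/12957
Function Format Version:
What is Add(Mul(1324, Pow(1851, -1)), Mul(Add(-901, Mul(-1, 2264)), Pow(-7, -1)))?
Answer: Rational(5867683, 12957) ≈ 452.86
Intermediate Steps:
Add(Mul(1324, Pow(1851, -1)), Mul(Add(-901, Mul(-1, 2264)), Pow(-7, -1))) = Add(Mul(1324, Rational(1, 1851)), Mul(Add(-901, -2264), Rational(-1, 7))) = Add(Rational(1324, 1851), Mul(-3165, Rational(-1, 7))) = Add(Rational(1324, 1851), Rational(3165, 7)) = Rational(5867683, 12957)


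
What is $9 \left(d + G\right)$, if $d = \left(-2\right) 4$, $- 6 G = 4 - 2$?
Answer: $-75$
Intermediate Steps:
$G = - \frac{1}{3}$ ($G = - \frac{4 - 2}{6} = \left(- \frac{1}{6}\right) 2 = - \frac{1}{3} \approx -0.33333$)
$d = -8$
$9 \left(d + G\right) = 9 \left(-8 - \frac{1}{3}\right) = 9 \left(- \frac{25}{3}\right) = -75$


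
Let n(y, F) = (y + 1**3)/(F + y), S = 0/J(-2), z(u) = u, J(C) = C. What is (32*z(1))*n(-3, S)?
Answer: 64/3 ≈ 21.333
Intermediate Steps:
S = 0 (S = 0/(-2) = 0*(-1/2) = 0)
n(y, F) = (1 + y)/(F + y) (n(y, F) = (y + 1)/(F + y) = (1 + y)/(F + y))
(32*z(1))*n(-3, S) = (32*1)*((1 - 3)/(0 - 3)) = 32*(-2/(-3)) = 32*(-1/3*(-2)) = 32*(2/3) = 64/3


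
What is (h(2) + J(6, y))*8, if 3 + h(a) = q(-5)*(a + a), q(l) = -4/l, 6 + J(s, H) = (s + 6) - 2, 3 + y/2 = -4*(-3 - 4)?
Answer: 168/5 ≈ 33.600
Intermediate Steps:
y = 50 (y = -6 + 2*(-4*(-3 - 4)) = -6 + 2*(-4*(-7)) = -6 + 2*28 = -6 + 56 = 50)
J(s, H) = -2 + s (J(s, H) = -6 + ((s + 6) - 2) = -6 + ((6 + s) - 2) = -6 + (4 + s) = -2 + s)
h(a) = -3 + 8*a/5 (h(a) = -3 + (-4/(-5))*(a + a) = -3 + (-4*(-⅕))*(2*a) = -3 + 4*(2*a)/5 = -3 + 8*a/5)
(h(2) + J(6, y))*8 = ((-3 + (8/5)*2) + (-2 + 6))*8 = ((-3 + 16/5) + 4)*8 = (⅕ + 4)*8 = (21/5)*8 = 168/5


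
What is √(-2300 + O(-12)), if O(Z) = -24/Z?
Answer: I*√2298 ≈ 47.937*I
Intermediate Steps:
√(-2300 + O(-12)) = √(-2300 - 24/(-12)) = √(-2300 - 24*(-1/12)) = √(-2300 + 2) = √(-2298) = I*√2298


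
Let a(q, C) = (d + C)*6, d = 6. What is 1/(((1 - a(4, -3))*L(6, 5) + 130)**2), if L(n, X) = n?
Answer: 1/784 ≈ 0.0012755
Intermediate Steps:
a(q, C) = 36 + 6*C (a(q, C) = (6 + C)*6 = 36 + 6*C)
1/(((1 - a(4, -3))*L(6, 5) + 130)**2) = 1/(((1 - (36 + 6*(-3)))*6 + 130)**2) = 1/(((1 - (36 - 18))*6 + 130)**2) = 1/(((1 - 1*18)*6 + 130)**2) = 1/(((1 - 18)*6 + 130)**2) = 1/((-17*6 + 130)**2) = 1/((-102 + 130)**2) = 1/(28**2) = 1/784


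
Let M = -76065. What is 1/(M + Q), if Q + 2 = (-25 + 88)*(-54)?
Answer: -1/79469 ≈ -1.2584e-5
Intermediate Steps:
Q = -3404 (Q = -2 + (-25 + 88)*(-54) = -2 + 63*(-54) = -2 - 3402 = -3404)
1/(M + Q) = 1/(-76065 - 3404) = 1/(-79469) = -1/79469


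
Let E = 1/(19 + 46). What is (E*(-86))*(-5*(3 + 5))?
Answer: 688/13 ≈ 52.923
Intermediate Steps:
E = 1/65 ≈ 0.015385
(E*(-86))*(-5*(3 + 5)) = ((1/65)*(-86))*(-5*(3 + 5)) = -(-86)*8/13 = -86/65*(-40) = 688/13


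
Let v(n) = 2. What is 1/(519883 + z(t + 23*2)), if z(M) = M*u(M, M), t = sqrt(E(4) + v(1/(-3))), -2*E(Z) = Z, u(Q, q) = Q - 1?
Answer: 1/521953 ≈ 1.9159e-6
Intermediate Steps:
u(Q, q) = -1 + Q
E(Z) = -Z/2
t = 0 (t = sqrt(-1/2*4 + 2) = sqrt(-2 + 2) = sqrt(0) = 0)
z(M) = M*(-1 + M)
1/(519883 + z(t + 23*2)) = 1/(519883 + (0 + 23*2)*(-1 + (0 + 23*2))) = 1/(519883 + (0 + 46)*(-1 + (0 + 46))) = 1/(519883 + 46*(-1 + 46)) = 1/(519883 + 46*45) = 1/(519883 + 2070) = 1/521953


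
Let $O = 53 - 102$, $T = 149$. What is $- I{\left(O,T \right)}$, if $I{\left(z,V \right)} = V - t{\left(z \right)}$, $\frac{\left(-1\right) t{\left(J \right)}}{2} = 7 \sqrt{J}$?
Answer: $-149 - 98 i \approx -149.0 - 98.0 i$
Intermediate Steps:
$t{\left(J \right)} = - 14 \sqrt{J}$ ($t{\left(J \right)} = - 2 \cdot 7 \sqrt{J} = - 14 \sqrt{J}$)
$O = -49$
$I{\left(z,V \right)} = V + 14 \sqrt{z}$ ($I{\left(z,V \right)} = V - - 14 \sqrt{z} = V + 14 \sqrt{z}$)
$- I{\left(O,T \right)} = - (149 + 14 \sqrt{-49}) = - (149 + 14 \cdot 7 i) = - (149 + 98 i) = -149 - 98 i$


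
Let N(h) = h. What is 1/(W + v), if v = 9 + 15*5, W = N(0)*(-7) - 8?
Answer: 1/76 ≈ 0.013158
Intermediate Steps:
W = -8 (W = 0*(-7) - 8 = 0 - 8 = -8)
v = 84 (v = 9 + 75 = 84)
1/(W + v) = 1/(-8 + 84) = 1/76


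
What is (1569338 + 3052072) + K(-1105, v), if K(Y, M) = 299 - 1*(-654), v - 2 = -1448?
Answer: 4622363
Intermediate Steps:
v = -1446 (v = 2 - 1448 = -1446)
K(Y, M) = 953 (K(Y, M) = 299 + 654 = 953)
(1569338 + 3052072) + K(-1105, v) = (1569338 + 3052072) + 953 = 4621410 + 953 = 4622363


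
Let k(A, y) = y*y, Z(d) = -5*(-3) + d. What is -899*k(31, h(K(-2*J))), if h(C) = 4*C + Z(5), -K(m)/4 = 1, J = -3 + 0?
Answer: -14384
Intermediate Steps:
Z(d) = 15 + d
J = -3
K(m) = -4 (K(m) = -4*1 = -4)
h(C) = 20 + 4*C (h(C) = 4*C + (15 + 5) = 4*C + 20 = 20 + 4*C)
k(A, y) = y²
-899*k(31, h(K(-2*J))) = -899*(20 + 4*(-4))² = -899*(20 - 16)² = -899*4² = -899*16 = -14384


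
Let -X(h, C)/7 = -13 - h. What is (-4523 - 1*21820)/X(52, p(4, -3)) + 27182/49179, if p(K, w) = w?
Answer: -98704199/1721265 ≈ -57.344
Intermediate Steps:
X(h, C) = 91 + 7*h (X(h, C) = -7*(-13 - h) = 91 + 7*h)
(-4523 - 1*21820)/X(52, p(4, -3)) + 27182/49179 = (-4523 - 1*21820)/(91 + 7*52) + 27182/49179 = (-4523 - 21820)/(91 + 364) + 27182*(1/49179) = -26343/455 + 27182/49179 = -98704199/1721265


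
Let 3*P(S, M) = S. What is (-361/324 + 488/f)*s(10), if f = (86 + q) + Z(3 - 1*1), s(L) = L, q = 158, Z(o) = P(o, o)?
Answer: 523405/59454 ≈ 8.8035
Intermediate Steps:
P(S, M) = S/3
Z(o) = o/3
f = 734/3 (f = (86 + 158) + (3 - 1*1)/3 = 244 + (3 - 1)/3 = 244 + (1/3)*2 = 244 + 2/3 = 734/3 ≈ 244.67)
(-361/324 + 488/f)*s(10) = (-361/324 + 488/(734/3))*10 = (-361*1/324 + 488*(3/734))*10 = (-361/324 + 732/367)*10 = (104681/118908)*10 = 523405/59454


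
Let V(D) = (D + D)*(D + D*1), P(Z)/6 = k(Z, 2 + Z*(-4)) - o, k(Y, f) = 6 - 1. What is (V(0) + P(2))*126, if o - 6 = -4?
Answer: 2268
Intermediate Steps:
k(Y, f) = 5
o = 2 (o = 6 - 4 = 2)
P(Z) = 18 (P(Z) = 6*(5 - 1*2) = 6*(5 - 2) = 6*3 = 18)
V(D) = 4*D² (V(D) = (2*D)*(D + D) = (2*D)*(2*D) = 4*D²)
(V(0) + P(2))*126 = (4*0² + 18)*126 = (4*0 + 18)*126 = (0 + 18)*126 = 18*126 = 2268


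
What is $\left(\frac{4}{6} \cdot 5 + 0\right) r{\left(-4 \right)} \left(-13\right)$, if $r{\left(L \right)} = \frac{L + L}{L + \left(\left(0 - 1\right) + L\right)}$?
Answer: $- \frac{1040}{27} \approx -38.518$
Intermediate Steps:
$r{\left(L \right)} = \frac{2 L}{-1 + 2 L}$ ($r{\left(L \right)} = \frac{2 L}{L + \left(-1 + L\right)} = \frac{2 L}{-1 + 2 L}$)
$\left(\frac{4}{6} \cdot 5 + 0\right) r{\left(-4 \right)} \left(-13\right) = \left(\frac{4}{6} \cdot 5 + 0\right) 2 \left(-4\right) \frac{1}{-1 + 2 \left(-4\right)} \left(-13\right) = \left(4 \cdot \frac{1}{6} \cdot 5 + 0\right) 2 \left(-4\right) \frac{1}{-1 - 8} \left(-13\right) = \left(\frac{2}{3} \cdot 5 + 0\right) 2 \left(-4\right) \frac{1}{-9} \left(-13\right) = \left(\frac{10}{3} + 0\right) 2 \left(-4\right) \left(- \frac{1}{9}\right) \left(-13\right) = \frac{10}{3} \cdot \frac{8}{9} \left(-13\right) = \frac{80}{27} \left(-13\right) = - \frac{1040}{27}$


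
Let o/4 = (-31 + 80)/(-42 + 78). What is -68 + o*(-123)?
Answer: -2213/3 ≈ -737.67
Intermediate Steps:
o = 49/9 (o = 4*((-31 + 80)/(-42 + 78)) = 4*(49/36) = 49/9 ≈ 5.4444)
-68 + o*(-123) = -68 + (49/9)*(-123) = -68 - 2009/3 = -2213/3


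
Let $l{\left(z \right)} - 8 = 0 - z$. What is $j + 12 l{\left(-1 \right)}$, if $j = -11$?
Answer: $97$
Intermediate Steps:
$l{\left(z \right)} = 8 - z$ ($l{\left(z \right)} = 8 + \left(0 - z\right) = 8 - z$)
$j + 12 l{\left(-1 \right)} = -11 + 12 \left(8 - -1\right) = -11 + 12 \left(8 + 1\right) = -11 + 12 \cdot 9 = -11 + 108 = 97$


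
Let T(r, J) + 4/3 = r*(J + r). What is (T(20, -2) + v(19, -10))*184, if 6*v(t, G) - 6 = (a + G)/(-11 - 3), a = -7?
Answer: 1390534/21 ≈ 66216.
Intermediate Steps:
v(t, G) = 13/12 - G/84 (v(t, G) = 1 + ((-7 + G)/(-11 - 3))/6 = 1 + ((-7 + G)/(-14))/6 = 1 + ((-7 + G)*(-1/14))/6 = 1 + (½ - G/14)/6 = 1 + (1/12 - G/84) = 13/12 - G/84)
T(r, J) = -4/3 + r*(J + r)
(T(20, -2) + v(19, -10))*184 = ((-4/3 + 20² - 2*20) + (13/12 - 1/84*(-10)))*184 = ((-4/3 + 400 - 40) + (13/12 + 5/42))*184 = (1076/3 + 101/84)*184 = (30229/84)*184 = 1390534/21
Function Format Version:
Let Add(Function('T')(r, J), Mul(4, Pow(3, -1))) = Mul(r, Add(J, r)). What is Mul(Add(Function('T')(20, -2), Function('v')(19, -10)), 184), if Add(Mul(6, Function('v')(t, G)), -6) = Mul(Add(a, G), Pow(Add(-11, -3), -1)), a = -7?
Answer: Rational(1390534, 21) ≈ 66216.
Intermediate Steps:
Function('v')(t, G) = Add(Rational(13, 12), Mul(Rational(-1, 84), G)) (Function('v')(t, G) = Add(1, Mul(Rational(1, 6), Mul(Add(-7, G), Pow(Add(-11, -3), -1)))) = Add(1, Mul(Rational(1, 6), Mul(Add(-7, G), Pow(-14, -1)))) = Add(1, Mul(Rational(1, 6), Mul(Add(-7, G), Rational(-1, 14)))) = Add(1, Mul(Rational(1, 6), Add(Rational(1, 2), Mul(Rational(-1, 14), G)))) = Add(1, Add(Rational(1, 12), Mul(Rational(-1, 84), G))) = Add(Rational(13, 12), Mul(Rational(-1, 84), G)))
Function('T')(r, J) = Add(Rational(-4, 3), Mul(r, Add(J, r)))
Mul(Add(Function('T')(20, -2), Function('v')(19, -10)), 184) = Mul(Add(Add(Rational(-4, 3), Pow(20, 2), Mul(-2, 20)), Add(Rational(13, 12), Mul(Rational(-1, 84), -10))), 184) = Mul(Add(Add(Rational(-4, 3), 400, -40), Add(Rational(13, 12), Rational(5, 42))), 184) = Mul(Add(Rational(1076, 3), Rational(101, 84)), 184) = Mul(Rational(30229, 84), 184) = Rational(1390534, 21)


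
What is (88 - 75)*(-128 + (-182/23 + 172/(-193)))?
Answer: -7894562/4439 ≈ -1778.5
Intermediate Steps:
(88 - 75)*(-128 + (-182/23 + 172/(-193))) = 13*(-128 + (-182*1/23 + 172*(-1/193))) = 13*(-128 + (-182/23 - 172/193)) = 13*(-128 - 39082/4439) = 13*(-607274/4439) = -7894562/4439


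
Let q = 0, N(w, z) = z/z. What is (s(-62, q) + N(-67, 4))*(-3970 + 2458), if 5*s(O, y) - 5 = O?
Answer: 78624/5 ≈ 15725.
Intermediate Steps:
N(w, z) = 1
s(O, y) = 1 + O/5
(s(-62, q) + N(-67, 4))*(-3970 + 2458) = ((1 + (⅕)*(-62)) + 1)*(-3970 + 2458) = ((1 - 62/5) + 1)*(-1512) = (-57/5 + 1)*(-1512) = -52/5*(-1512) = 78624/5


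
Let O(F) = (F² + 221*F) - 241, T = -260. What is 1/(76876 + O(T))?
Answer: 1/86775 ≈ 1.1524e-5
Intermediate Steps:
O(F) = -241 + F² + 221*F
1/(76876 + O(T)) = 1/(76876 + (-241 + (-260)² + 221*(-260))) = 1/(76876 + (-241 + 67600 - 57460)) = 1/(76876 + 9899) = 1/86775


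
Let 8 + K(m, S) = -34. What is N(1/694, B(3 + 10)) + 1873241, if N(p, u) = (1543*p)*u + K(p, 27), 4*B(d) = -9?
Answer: 5199986537/2776 ≈ 1.8732e+6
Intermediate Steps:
K(m, S) = -42 (K(m, S) = -8 - 34 = -42)
B(d) = -9/4 (B(d) = (¼)*(-9) = -9/4)
N(p, u) = -42 + 1543*p*u (N(p, u) = (1543*p)*u - 42 = 1543*p*u - 42 = -42 + 1543*p*u)
N(1/694, B(3 + 10)) + 1873241 = (-42 + 1543*(-9/4)/694) + 1873241 = (-42 + 1543*(1/694)*(-9/4)) + 1873241 = (-42 - 13887/2776) + 1873241 = -130479/2776 + 1873241 = 5199986537/2776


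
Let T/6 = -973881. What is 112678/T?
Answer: -56339/2921643 ≈ -0.019283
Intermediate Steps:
T = -5843286 (T = 6*(-973881) = -5843286)
112678/T = 112678/(-5843286) = 112678*(-1/5843286) = -56339/2921643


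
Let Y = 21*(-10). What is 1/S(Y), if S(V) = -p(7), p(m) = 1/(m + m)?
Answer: -14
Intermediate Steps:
p(m) = 1/(2*m)
Y = -210
S(V) = -1/14 (S(V) = -1/(2*7) = -1*1/14 = -1/14)
1/S(Y) = 1/(-1/14) = -14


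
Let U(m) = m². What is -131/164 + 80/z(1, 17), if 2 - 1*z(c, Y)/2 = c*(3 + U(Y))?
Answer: -4455/4756 ≈ -0.93671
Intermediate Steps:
z(c, Y) = 4 - 2*c*(3 + Y²)
-131/164 + 80/z(1, 17) = -131/164 + 80/(4 - 6*1 - 2*1*17²) = -131*1/164 + 80/(4 - 6 - 2*1*289) = -131/164 + 80/(4 - 6 - 578) = -131/164 + 80/(-580) = -131/164 + 80*(-1/580) = -131/164 - 4/29 = -4455/4756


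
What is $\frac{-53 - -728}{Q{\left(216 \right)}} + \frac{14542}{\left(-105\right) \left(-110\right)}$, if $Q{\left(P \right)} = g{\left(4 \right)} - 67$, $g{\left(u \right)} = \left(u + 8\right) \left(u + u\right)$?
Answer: $\frac{373544}{15225} \approx 24.535$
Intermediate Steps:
$g{\left(u \right)} = 2 u \left(8 + u\right)$ ($g{\left(u \right)} = \left(8 + u\right) 2 u = 2 u \left(8 + u\right)$)
$Q{\left(P \right)} = 29$ ($Q{\left(P \right)} = 2 \cdot 4 \left(8 + 4\right) - 67 = 2 \cdot 4 \cdot 12 - 67 = 96 - 67 = 29$)
$\frac{-53 - -728}{Q{\left(216 \right)}} + \frac{14542}{\left(-105\right) \left(-110\right)} = \frac{-53 - -728}{29} + \frac{14542}{\left(-105\right) \left(-110\right)} = \left(-53 + 728\right) \frac{1}{29} + \frac{14542}{11550} = 675 \cdot \frac{1}{29} + 14542 \cdot \frac{1}{11550} = \frac{675}{29} + \frac{661}{525} = \frac{373544}{15225}$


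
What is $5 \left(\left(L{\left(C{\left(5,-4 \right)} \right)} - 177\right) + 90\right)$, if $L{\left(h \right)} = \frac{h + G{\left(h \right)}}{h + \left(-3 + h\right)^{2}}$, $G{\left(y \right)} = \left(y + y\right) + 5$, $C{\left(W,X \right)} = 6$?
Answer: $- \frac{1282}{3} \approx -427.33$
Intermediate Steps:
$G{\left(y \right)} = 5 + 2 y$ ($G{\left(y \right)} = 2 y + 5 = 5 + 2 y$)
$L{\left(h \right)} = \frac{5 + 3 h}{h + \left(-3 + h\right)^{2}}$ ($L{\left(h \right)} = \frac{h + \left(5 + 2 h\right)}{h + \left(-3 + h\right)^{2}} = \frac{5 + 3 h}{h + \left(-3 + h\right)^{2}}$)
$5 \left(\left(L{\left(C{\left(5,-4 \right)} \right)} - 177\right) + 90\right) = 5 \left(\left(\frac{5 + 3 \cdot 6}{6 + \left(-3 + 6\right)^{2}} - 177\right) + 90\right) = 5 \left(\left(\frac{5 + 18}{6 + 3^{2}} - 177\right) + 90\right) = 5 \left(\left(\frac{1}{6 + 9} \cdot 23 - 177\right) + 90\right) = 5 \left(\left(\frac{1}{15} \cdot 23 - 177\right) + 90\right) = 5 \left(\left(\frac{23}{15} - 177\right) + 90\right) = 5 \left(- \frac{2632}{15} + 90\right) = 5 \left(- \frac{1282}{15}\right) = - \frac{1282}{3}$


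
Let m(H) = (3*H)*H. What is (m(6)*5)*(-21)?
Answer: -11340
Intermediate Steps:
m(H) = 3*H²
(m(6)*5)*(-21) = ((3*6²)*5)*(-21) = ((3*36)*5)*(-21) = (108*5)*(-21) = 540*(-21) = -11340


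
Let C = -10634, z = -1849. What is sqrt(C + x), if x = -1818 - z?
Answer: I*sqrt(10603) ≈ 102.97*I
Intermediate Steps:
x = 31 (x = -1818 - 1*(-1849) = -1818 + 1849 = 31)
sqrt(C + x) = sqrt(-10634 + 31) = sqrt(-10603) = I*sqrt(10603)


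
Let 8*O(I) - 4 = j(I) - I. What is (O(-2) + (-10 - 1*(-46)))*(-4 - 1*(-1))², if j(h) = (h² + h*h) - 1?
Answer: 2709/8 ≈ 338.63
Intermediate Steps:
j(h) = -1 + 2*h² (j(h) = (h² + h²) - 1 = 2*h² - 1 = -1 + 2*h²)
O(I) = 3/8 - I/8 + I²/4 (O(I) = ½ + ((-1 + 2*I²) - I)/8 = ½ + (-1 - I + 2*I²)/8 = ½ + (-⅛ - I/8 + I²/4) = 3/8 - I/8 + I²/4)
(O(-2) + (-10 - 1*(-46)))*(-4 - 1*(-1))² = ((3/8 - ⅛*(-2) + (¼)*(-2)²) + (-10 - 1*(-46)))*(-4 - 1*(-1))² = ((3/8 + ¼ + (¼)*4) + (-10 + 46))*(-4 + 1)² = ((3/8 + ¼ + 1) + 36)*(-3)² = (13/8 + 36)*9 = (301/8)*9 = 2709/8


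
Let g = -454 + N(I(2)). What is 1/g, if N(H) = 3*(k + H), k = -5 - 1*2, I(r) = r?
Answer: -1/469 ≈ -0.0021322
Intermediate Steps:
k = -7 (k = -5 - 2 = -7)
N(H) = -21 + 3*H (N(H) = 3*(-7 + H) = -21 + 3*H)
g = -469 (g = -454 + (-21 + 3*2) = -454 + (-21 + 6) = -454 - 15 = -469)
1/g = 1/(-469) = -1/469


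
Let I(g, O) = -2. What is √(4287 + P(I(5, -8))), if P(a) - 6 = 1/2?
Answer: √17174/2 ≈ 65.525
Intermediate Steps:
P(a) = 13/2 (P(a) = 6 + 1/2 = 6 + ½ = 13/2)
√(4287 + P(I(5, -8))) = √(4287 + 13/2) = √(8587/2) = √17174/2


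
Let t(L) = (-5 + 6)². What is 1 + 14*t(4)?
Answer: 15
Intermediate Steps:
t(L) = 1 (t(L) = 1² = 1)
1 + 14*t(4) = 1 + 14*1 = 1 + 14 = 15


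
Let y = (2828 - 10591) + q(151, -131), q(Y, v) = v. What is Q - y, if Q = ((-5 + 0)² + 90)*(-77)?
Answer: -961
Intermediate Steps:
Q = -8855 (Q = ((-5)² + 90)*(-77) = (25 + 90)*(-77) = 115*(-77) = -8855)
y = -7894 (y = (2828 - 10591) - 131 = -7763 - 131 = -7894)
Q - y = -8855 - 1*(-7894) = -8855 + 7894 = -961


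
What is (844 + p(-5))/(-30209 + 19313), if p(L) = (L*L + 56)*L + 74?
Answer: -171/3632 ≈ -0.047081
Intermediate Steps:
p(L) = 74 + L*(56 + L²) (p(L) = (L² + 56)*L + 74 = (56 + L²)*L + 74 = L*(56 + L²) + 74 = 74 + L*(56 + L²))
(844 + p(-5))/(-30209 + 19313) = (844 + (74 + (-5)³ + 56*(-5)))/(-30209 + 19313) = (844 + (74 - 125 - 280))/(-10896) = (844 - 331)*(-1/10896) = 513*(-1/10896) = -171/3632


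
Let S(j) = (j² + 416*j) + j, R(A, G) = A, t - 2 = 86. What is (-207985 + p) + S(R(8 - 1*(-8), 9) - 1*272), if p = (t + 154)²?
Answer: -190637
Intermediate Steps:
t = 88 (t = 2 + 86 = 88)
p = 58564 (p = (88 + 154)² = 242² = 58564)
S(j) = j² + 417*j
(-207985 + p) + S(R(8 - 1*(-8), 9) - 1*272) = (-207985 + 58564) + ((8 - 1*(-8)) - 1*272)*(417 + ((8 - 1*(-8)) - 1*272)) = -149421 + ((8 + 8) - 272)*(417 + ((8 + 8) - 272)) = -149421 + (16 - 272)*(417 + (16 - 272)) = -149421 - 256*(417 - 256) = -149421 - 256*161 = -149421 - 41216 = -190637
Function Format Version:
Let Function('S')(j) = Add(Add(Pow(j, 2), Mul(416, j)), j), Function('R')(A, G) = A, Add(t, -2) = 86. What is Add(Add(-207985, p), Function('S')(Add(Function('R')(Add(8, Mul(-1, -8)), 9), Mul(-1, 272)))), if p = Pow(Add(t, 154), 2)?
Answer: -190637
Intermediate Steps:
t = 88 (t = Add(2, 86) = 88)
p = 58564 (p = Pow(Add(88, 154), 2) = Pow(242, 2) = 58564)
Function('S')(j) = Add(Pow(j, 2), Mul(417, j))
Add(Add(-207985, p), Function('S')(Add(Function('R')(Add(8, Mul(-1, -8)), 9), Mul(-1, 272)))) = Add(Add(-207985, 58564), Mul(Add(Add(8, Mul(-1, -8)), Mul(-1, 272)), Add(417, Add(Add(8, Mul(-1, -8)), Mul(-1, 272))))) = Add(-149421, Mul(Add(Add(8, 8), -272), Add(417, Add(Add(8, 8), -272)))) = Add(-149421, Mul(Add(16, -272), Add(417, Add(16, -272)))) = Add(-149421, Mul(-256, Add(417, -256))) = Add(-149421, Mul(-256, 161)) = Add(-149421, -41216) = -190637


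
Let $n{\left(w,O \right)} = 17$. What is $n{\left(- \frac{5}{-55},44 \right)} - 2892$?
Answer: $-2875$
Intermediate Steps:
$n{\left(- \frac{5}{-55},44 \right)} - 2892 = 17 - 2892 = -2875$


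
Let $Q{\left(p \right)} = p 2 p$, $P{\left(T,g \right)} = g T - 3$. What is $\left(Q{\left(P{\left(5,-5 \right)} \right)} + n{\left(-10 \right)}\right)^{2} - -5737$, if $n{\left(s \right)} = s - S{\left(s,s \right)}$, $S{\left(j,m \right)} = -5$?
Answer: $2448706$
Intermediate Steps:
$P{\left(T,g \right)} = -3 + T g$ ($P{\left(T,g \right)} = T g - 3 = -3 + T g$)
$Q{\left(p \right)} = 2 p^{2}$ ($Q{\left(p \right)} = 2 p p = 2 p^{2}$)
$n{\left(s \right)} = 5 + s$ ($n{\left(s \right)} = s - -5 = s + 5 = 5 + s$)
$\left(Q{\left(P{\left(5,-5 \right)} \right)} + n{\left(-10 \right)}\right)^{2} - -5737 = \left(2 \left(-3 + 5 \left(-5\right)\right)^{2} + \left(5 - 10\right)\right)^{2} - -5737 = \left(2 \left(-3 - 25\right)^{2} - 5\right)^{2} + 5737 = \left(2 \left(-28\right)^{2} - 5\right)^{2} + 5737 = \left(2 \cdot 784 - 5\right)^{2} + 5737 = \left(1568 - 5\right)^{2} + 5737 = 1563^{2} + 5737 = 2442969 + 5737 = 2448706$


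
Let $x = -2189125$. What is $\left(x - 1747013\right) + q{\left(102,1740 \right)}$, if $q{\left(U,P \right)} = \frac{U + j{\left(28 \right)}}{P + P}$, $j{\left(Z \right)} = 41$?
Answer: $- \frac{13697760097}{3480} \approx -3.9361 \cdot 10^{6}$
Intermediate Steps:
$q{\left(U,P \right)} = \frac{41 + U}{2 P}$ ($q{\left(U,P \right)} = \frac{U + 41}{P + P} = \frac{41 + U}{2 P}$)
$\left(x - 1747013\right) + q{\left(102,1740 \right)} = \left(-2189125 - 1747013\right) + \frac{41 + 102}{2 \cdot 1740} = -3936138 + \frac{1}{2} \cdot \frac{1}{1740} \cdot 143 = -3936138 + \frac{143}{3480} = - \frac{13697760097}{3480}$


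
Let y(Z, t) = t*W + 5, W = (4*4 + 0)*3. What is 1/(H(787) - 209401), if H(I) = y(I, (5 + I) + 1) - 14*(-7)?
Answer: -1/171234 ≈ -5.8400e-6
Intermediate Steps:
W = 48 (W = (16 + 0)*3 = 16*3 = 48)
y(Z, t) = 5 + 48*t (y(Z, t) = t*48 + 5 = 48*t + 5 = 5 + 48*t)
H(I) = 391 + 48*I (H(I) = (5 + 48*((5 + I) + 1)) - 14*(-7) = (5 + 48*(6 + I)) + 98 = (5 + (288 + 48*I)) + 98 = (293 + 48*I) + 98 = 391 + 48*I)
1/(H(787) - 209401) = 1/((391 + 48*787) - 209401) = 1/((391 + 37776) - 209401) = 1/(38167 - 209401) = 1/(-171234) = -1/171234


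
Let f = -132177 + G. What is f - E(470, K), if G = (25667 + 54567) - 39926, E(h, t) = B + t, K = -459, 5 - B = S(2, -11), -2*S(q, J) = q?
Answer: -91416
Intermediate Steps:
S(q, J) = -q/2
B = 6 (B = 5 - (-1)*2/2 = 5 - 1*(-1) = 5 + 1 = 6)
E(h, t) = 6 + t
G = 40308 (G = 80234 - 39926 = 40308)
f = -91869 (f = -132177 + 40308 = -91869)
f - E(470, K) = -91869 - (6 - 459) = -91869 - 1*(-453) = -91869 + 453 = -91416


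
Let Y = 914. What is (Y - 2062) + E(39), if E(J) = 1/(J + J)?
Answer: -89543/78 ≈ -1148.0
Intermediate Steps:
E(J) = 1/(2*J)
(Y - 2062) + E(39) = (914 - 2062) + (1/2)/39 = -1148 + (1/2)*(1/39) = -1148 + 1/78 = -89543/78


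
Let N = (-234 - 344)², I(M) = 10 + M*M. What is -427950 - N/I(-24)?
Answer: -125556392/293 ≈ -4.2852e+5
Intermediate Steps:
I(M) = 10 + M²
N = 334084 (N = (-578)² = 334084)
-427950 - N/I(-24) = -427950 - 334084/(10 + (-24)²) = -427950 - 334084/(10 + 576) = -427950 - 334084/586 = -427950 - 1*167042/293 = -427950 - 167042/293 = -125556392/293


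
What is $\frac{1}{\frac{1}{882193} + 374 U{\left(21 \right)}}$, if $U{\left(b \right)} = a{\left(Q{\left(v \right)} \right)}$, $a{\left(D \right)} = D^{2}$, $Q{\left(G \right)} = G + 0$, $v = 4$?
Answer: $\frac{882193}{5279042913} \approx 0.00016711$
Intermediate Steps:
$Q{\left(G \right)} = G$
$U{\left(b \right)} = 16$ ($U{\left(b \right)} = 4^{2} = 16$)
$\frac{1}{\frac{1}{882193} + 374 U{\left(21 \right)}} = \frac{1}{\frac{1}{882193} + 374 \cdot 16} = \frac{1}{\frac{1}{882193} + 5984} = \frac{1}{\frac{5279042913}{882193}} = \frac{882193}{5279042913}$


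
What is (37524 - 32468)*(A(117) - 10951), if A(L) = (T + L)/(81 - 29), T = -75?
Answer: -719734240/13 ≈ -5.5364e+7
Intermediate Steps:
A(L) = -75/52 + L/52 (A(L) = (-75 + L)/(81 - 29) = (-75 + L)/52 = (-75 + L)*(1/52) = -75/52 + L/52)
(37524 - 32468)*(A(117) - 10951) = (37524 - 32468)*((-75/52 + (1/52)*117) - 10951) = 5056*((-75/52 + 9/4) - 10951) = 5056*(21/26 - 10951) = 5056*(-284705/26) = -719734240/13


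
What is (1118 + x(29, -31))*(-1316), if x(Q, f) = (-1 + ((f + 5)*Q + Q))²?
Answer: -695103304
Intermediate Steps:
x(Q, f) = (-1 + Q + Q*(5 + f))² (x(Q, f) = (-1 + ((5 + f)*Q + Q))² = (-1 + (Q*(5 + f) + Q))² = (-1 + (Q + Q*(5 + f)))² = (-1 + Q + Q*(5 + f))²)
(1118 + x(29, -31))*(-1316) = (1118 + (-1 + 6*29 + 29*(-31))²)*(-1316) = (1118 + (-1 + 174 - 899)²)*(-1316) = (1118 + (-726)²)*(-1316) = (1118 + 527076)*(-1316) = 528194*(-1316) = -695103304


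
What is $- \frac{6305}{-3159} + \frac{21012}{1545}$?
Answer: $\frac{18949}{1215} \approx 15.596$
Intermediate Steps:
$- \frac{6305}{-3159} + \frac{21012}{1545} = \left(-6305\right) \left(- \frac{1}{3159}\right) + 21012 \cdot \frac{1}{1545} = \frac{485}{243} + \frac{68}{5} = \frac{18949}{1215}$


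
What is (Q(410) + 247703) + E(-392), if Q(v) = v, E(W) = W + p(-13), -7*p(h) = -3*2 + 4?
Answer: 1734049/7 ≈ 2.4772e+5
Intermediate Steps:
p(h) = 2/7 (p(h) = -(-3*2 + 4)/7 = -(-6 + 4)/7 = -1/7*(-2) = 2/7)
E(W) = 2/7 + W (E(W) = W + 2/7 = 2/7 + W)
(Q(410) + 247703) + E(-392) = (410 + 247703) + (2/7 - 392) = 248113 - 2742/7 = 1734049/7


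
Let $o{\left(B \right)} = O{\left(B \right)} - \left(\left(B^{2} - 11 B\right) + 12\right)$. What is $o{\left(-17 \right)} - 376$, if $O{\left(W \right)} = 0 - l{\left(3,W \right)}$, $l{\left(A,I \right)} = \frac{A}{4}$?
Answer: $- \frac{3459}{4} \approx -864.75$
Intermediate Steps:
$l{\left(A,I \right)} = \frac{A}{4}$ ($l{\left(A,I \right)} = A \frac{1}{4} = \frac{A}{4}$)
$O{\left(W \right)} = - \frac{3}{4}$ ($O{\left(W \right)} = 0 - \frac{1}{4} \cdot 3 = 0 - \frac{3}{4} = - \frac{3}{4}$)
$o{\left(B \right)} = - \frac{51}{4} - B^{2} + 11 B$ ($o{\left(B \right)} = - \frac{3}{4} - \left(\left(B^{2} - 11 B\right) + 12\right) = - \frac{3}{4} - \left(12 + B^{2} - 11 B\right) = - \frac{51}{4} - B^{2} + 11 B$)
$o{\left(-17 \right)} - 376 = \left(- \frac{51}{4} - \left(-17\right)^{2} + 11 \left(-17\right)\right) - 376 = \left(- \frac{51}{4} - 289 - 187\right) - 376 = - \frac{1955}{4} - 376 = - \frac{3459}{4}$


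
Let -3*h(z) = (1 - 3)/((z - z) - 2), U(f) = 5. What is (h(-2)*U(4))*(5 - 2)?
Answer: -5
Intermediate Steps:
h(z) = -1/3 (h(z) = -(1 - 3)/(3*((z - z) - 2)) = -(-2)/(3*(0 - 2)) = -(-2)/(3*(-2)) = -(-2)*(-1)/(3*2) = -1/3*1 = -1/3)
(h(-2)*U(4))*(5 - 2) = (-1/3*5)*(5 - 2) = -5/3*3 = -5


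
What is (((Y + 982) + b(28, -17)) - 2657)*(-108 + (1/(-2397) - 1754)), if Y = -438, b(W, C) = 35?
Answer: 9274560770/2397 ≈ 3.8692e+6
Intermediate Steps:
(((Y + 982) + b(28, -17)) - 2657)*(-108 + (1/(-2397) - 1754)) = (((-438 + 982) + 35) - 2657)*(-108 + (1/(-2397) - 1754)) = ((544 + 35) - 2657)*(-108 + (-1/2397 - 1754)) = (579 - 2657)*(-108 - 4204339/2397) = -2078*(-4463215/2397) = 9274560770/2397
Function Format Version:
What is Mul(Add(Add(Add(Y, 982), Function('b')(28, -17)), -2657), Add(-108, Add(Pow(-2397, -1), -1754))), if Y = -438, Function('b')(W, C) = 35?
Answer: Rational(9274560770, 2397) ≈ 3.8692e+6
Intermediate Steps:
Mul(Add(Add(Add(Y, 982), Function('b')(28, -17)), -2657), Add(-108, Add(Pow(-2397, -1), -1754))) = Mul(Add(Add(Add(-438, 982), 35), -2657), Add(-108, Add(Pow(-2397, -1), -1754))) = Mul(Add(Add(544, 35), -2657), Add(-108, Add(Rational(-1, 2397), -1754))) = Mul(Add(579, -2657), Add(-108, Rational(-4204339, 2397))) = Mul(-2078, Rational(-4463215, 2397)) = Rational(9274560770, 2397)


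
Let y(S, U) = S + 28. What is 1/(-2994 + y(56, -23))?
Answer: -1/2910 ≈ -0.00034364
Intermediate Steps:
y(S, U) = 28 + S
1/(-2994 + y(56, -23)) = 1/(-2994 + (28 + 56)) = 1/(-2994 + 84) = 1/(-2910) = -1/2910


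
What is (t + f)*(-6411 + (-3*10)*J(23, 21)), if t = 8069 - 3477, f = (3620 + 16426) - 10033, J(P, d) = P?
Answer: -103710105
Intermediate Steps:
f = 10013 (f = 20046 - 10033 = 10013)
t = 4592
(t + f)*(-6411 + (-3*10)*J(23, 21)) = (4592 + 10013)*(-6411 - 3*10*23) = 14605*(-6411 - 30*23) = 14605*(-6411 - 690) = 14605*(-7101) = -103710105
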